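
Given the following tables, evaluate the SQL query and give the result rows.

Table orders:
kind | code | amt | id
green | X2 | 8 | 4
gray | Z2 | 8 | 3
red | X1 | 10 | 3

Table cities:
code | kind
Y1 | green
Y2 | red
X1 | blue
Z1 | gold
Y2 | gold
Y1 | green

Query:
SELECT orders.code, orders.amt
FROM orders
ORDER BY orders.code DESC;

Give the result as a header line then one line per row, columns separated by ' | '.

== RESULT ==
orders.code | orders.amt
Z2 | 8
X2 | 8
X1 | 10

Derivation:
After SELECT (3 rows):
orders.code | orders.amt
X2 | 8
Z2 | 8
X1 | 10
After ORDER BY (3 rows):
orders.code | orders.amt
Z2 | 8
X2 | 8
X1 | 10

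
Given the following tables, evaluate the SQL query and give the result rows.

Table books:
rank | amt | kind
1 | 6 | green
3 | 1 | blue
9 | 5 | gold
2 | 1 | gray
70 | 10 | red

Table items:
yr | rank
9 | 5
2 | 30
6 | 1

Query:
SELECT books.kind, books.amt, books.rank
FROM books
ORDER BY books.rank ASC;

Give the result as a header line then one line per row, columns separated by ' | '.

== RESULT ==
books.kind | books.amt | books.rank
green | 6 | 1
gray | 1 | 2
blue | 1 | 3
gold | 5 | 9
red | 10 | 70

Derivation:
After SELECT (5 rows):
books.kind | books.amt | books.rank
green | 6 | 1
blue | 1 | 3
gold | 5 | 9
gray | 1 | 2
red | 10 | 70
After ORDER BY (5 rows):
books.kind | books.amt | books.rank
green | 6 | 1
gray | 1 | 2
blue | 1 | 3
gold | 5 | 9
red | 10 | 70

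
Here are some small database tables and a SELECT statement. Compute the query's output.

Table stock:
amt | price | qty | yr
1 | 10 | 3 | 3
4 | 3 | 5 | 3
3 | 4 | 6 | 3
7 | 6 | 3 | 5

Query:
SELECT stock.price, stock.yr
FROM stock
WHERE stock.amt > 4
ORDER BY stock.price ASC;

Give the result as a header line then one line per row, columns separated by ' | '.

== RESULT ==
stock.price | stock.yr
6 | 5

Derivation:
After WHERE (1 rows):
stock.amt | stock.price | stock.qty | stock.yr
7 | 6 | 3 | 5
After SELECT (1 rows):
stock.price | stock.yr
6 | 5
After ORDER BY (1 rows):
stock.price | stock.yr
6 | 5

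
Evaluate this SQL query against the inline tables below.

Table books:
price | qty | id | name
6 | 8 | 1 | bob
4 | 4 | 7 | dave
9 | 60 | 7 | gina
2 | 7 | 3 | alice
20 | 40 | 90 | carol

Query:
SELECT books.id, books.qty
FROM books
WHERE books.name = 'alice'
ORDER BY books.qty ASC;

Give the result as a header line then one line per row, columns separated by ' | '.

== RESULT ==
books.id | books.qty
3 | 7

Derivation:
After WHERE (1 rows):
books.price | books.qty | books.id | books.name
2 | 7 | 3 | alice
After SELECT (1 rows):
books.id | books.qty
3 | 7
After ORDER BY (1 rows):
books.id | books.qty
3 | 7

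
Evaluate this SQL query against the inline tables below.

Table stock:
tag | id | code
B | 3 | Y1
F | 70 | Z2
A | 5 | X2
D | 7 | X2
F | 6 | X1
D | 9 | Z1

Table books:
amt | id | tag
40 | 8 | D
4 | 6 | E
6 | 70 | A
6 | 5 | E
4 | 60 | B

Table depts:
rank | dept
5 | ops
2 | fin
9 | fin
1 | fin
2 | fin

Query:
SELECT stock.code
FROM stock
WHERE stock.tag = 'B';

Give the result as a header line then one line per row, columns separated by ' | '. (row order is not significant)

After WHERE (1 rows):
stock.tag | stock.id | stock.code
B | 3 | Y1
After SELECT (1 rows):
stock.code
Y1

== RESULT ==
stock.code
Y1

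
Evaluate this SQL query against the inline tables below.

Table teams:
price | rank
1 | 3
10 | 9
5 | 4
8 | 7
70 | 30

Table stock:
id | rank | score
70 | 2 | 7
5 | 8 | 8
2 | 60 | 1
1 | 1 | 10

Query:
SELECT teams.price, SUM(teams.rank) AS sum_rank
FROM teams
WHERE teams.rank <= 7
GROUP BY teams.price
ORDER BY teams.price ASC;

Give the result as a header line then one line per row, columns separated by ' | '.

== RESULT ==
teams.price | sum_rank
1 | 3
5 | 4
8 | 7

Derivation:
After WHERE (3 rows):
teams.price | teams.rank
1 | 3
5 | 4
8 | 7
After GROUP BY (3 rows):
teams.price | sum_rank
1 | 3
5 | 4
8 | 7
After ORDER BY (3 rows):
teams.price | sum_rank
1 | 3
5 | 4
8 | 7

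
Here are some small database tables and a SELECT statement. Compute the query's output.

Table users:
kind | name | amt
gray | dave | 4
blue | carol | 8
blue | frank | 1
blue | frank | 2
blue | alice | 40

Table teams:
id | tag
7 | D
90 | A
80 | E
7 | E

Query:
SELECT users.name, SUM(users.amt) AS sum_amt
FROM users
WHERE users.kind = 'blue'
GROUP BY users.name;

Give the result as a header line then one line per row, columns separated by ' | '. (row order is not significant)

After WHERE (4 rows):
users.kind | users.name | users.amt
blue | carol | 8
blue | frank | 1
blue | frank | 2
blue | alice | 40
After GROUP BY (3 rows):
users.name | sum_amt
carol | 8
frank | 3
alice | 40

== RESULT ==
users.name | sum_amt
carol | 8
frank | 3
alice | 40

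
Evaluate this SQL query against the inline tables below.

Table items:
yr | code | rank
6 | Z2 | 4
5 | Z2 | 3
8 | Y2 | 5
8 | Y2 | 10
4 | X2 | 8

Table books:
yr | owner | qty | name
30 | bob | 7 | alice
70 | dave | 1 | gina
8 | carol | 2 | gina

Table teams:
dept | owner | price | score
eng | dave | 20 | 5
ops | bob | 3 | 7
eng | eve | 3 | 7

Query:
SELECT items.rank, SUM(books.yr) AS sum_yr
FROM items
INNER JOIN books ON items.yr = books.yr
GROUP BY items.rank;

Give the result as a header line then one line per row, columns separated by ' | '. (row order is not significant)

== RESULT ==
items.rank | sum_yr
5 | 8
10 | 8

Derivation:
After JOIN books (2 rows):
items.yr | items.code | items.rank | books.yr | books.owner | books.qty | books.name
8 | Y2 | 5 | 8 | carol | 2 | gina
8 | Y2 | 10 | 8 | carol | 2 | gina
After GROUP BY (2 rows):
items.rank | sum_yr
5 | 8
10 | 8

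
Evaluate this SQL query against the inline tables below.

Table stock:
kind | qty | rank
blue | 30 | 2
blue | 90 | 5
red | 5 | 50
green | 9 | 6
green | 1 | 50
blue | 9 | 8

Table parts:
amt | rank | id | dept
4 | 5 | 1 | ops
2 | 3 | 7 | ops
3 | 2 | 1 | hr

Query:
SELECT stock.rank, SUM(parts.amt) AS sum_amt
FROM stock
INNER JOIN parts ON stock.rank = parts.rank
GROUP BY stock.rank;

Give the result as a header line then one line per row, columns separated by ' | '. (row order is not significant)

== RESULT ==
stock.rank | sum_amt
2 | 3
5 | 4

Derivation:
After JOIN parts (2 rows):
stock.kind | stock.qty | stock.rank | parts.amt | parts.rank | parts.id | parts.dept
blue | 30 | 2 | 3 | 2 | 1 | hr
blue | 90 | 5 | 4 | 5 | 1 | ops
After GROUP BY (2 rows):
stock.rank | sum_amt
2 | 3
5 | 4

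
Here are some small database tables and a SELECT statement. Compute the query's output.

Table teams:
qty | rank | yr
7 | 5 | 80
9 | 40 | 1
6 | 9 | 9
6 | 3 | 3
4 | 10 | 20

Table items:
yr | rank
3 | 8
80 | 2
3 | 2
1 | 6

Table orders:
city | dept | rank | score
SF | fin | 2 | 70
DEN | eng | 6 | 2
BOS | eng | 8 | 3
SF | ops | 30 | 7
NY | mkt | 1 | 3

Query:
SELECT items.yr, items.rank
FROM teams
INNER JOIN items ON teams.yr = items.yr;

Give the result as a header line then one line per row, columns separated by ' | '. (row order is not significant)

== RESULT ==
items.yr | items.rank
80 | 2
1 | 6
3 | 8
3 | 2

Derivation:
After JOIN items (4 rows):
teams.qty | teams.rank | teams.yr | items.yr | items.rank
7 | 5 | 80 | 80 | 2
9 | 40 | 1 | 1 | 6
6 | 3 | 3 | 3 | 8
6 | 3 | 3 | 3 | 2
After SELECT (4 rows):
items.yr | items.rank
80 | 2
1 | 6
3 | 8
3 | 2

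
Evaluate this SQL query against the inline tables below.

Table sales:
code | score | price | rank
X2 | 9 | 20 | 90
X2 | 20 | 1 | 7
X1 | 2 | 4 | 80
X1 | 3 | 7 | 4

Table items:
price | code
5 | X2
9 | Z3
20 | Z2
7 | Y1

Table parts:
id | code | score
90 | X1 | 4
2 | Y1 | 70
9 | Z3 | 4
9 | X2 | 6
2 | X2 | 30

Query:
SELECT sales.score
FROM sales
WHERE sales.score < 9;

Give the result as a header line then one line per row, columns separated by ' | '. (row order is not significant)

== RESULT ==
sales.score
2
3

Derivation:
After WHERE (2 rows):
sales.code | sales.score | sales.price | sales.rank
X1 | 2 | 4 | 80
X1 | 3 | 7 | 4
After SELECT (2 rows):
sales.score
2
3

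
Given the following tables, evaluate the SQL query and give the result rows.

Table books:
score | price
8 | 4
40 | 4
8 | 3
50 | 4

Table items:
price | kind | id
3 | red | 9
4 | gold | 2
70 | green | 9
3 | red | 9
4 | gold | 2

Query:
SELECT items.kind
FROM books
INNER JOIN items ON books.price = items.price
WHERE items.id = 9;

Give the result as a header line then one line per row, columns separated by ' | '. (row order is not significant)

== RESULT ==
items.kind
red
red

Derivation:
After JOIN items (8 rows):
books.score | books.price | items.price | items.kind | items.id
8 | 4 | 4 | gold | 2
8 | 4 | 4 | gold | 2
40 | 4 | 4 | gold | 2
40 | 4 | 4 | gold | 2
8 | 3 | 3 | red | 9
8 | 3 | 3 | red | 9
50 | 4 | 4 | gold | 2
50 | 4 | 4 | gold | 2
After WHERE (2 rows):
books.score | books.price | items.price | items.kind | items.id
8 | 3 | 3 | red | 9
8 | 3 | 3 | red | 9
After SELECT (2 rows):
items.kind
red
red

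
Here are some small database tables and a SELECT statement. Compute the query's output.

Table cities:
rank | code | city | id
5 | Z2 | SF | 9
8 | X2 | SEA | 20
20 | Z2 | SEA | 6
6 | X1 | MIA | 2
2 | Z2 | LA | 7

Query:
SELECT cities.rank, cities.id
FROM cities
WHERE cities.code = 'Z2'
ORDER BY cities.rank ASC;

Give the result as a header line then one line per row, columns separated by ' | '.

After WHERE (3 rows):
cities.rank | cities.code | cities.city | cities.id
5 | Z2 | SF | 9
20 | Z2 | SEA | 6
2 | Z2 | LA | 7
After SELECT (3 rows):
cities.rank | cities.id
5 | 9
20 | 6
2 | 7
After ORDER BY (3 rows):
cities.rank | cities.id
2 | 7
5 | 9
20 | 6

== RESULT ==
cities.rank | cities.id
2 | 7
5 | 9
20 | 6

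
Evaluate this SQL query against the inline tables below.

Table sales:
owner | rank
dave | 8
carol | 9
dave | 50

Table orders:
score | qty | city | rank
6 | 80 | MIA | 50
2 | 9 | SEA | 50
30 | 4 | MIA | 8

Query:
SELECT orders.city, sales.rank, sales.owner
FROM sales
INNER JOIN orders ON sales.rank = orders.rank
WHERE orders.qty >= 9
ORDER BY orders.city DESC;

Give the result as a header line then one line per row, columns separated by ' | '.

== RESULT ==
orders.city | sales.rank | sales.owner
SEA | 50 | dave
MIA | 50 | dave

Derivation:
After JOIN orders (3 rows):
sales.owner | sales.rank | orders.score | orders.qty | orders.city | orders.rank
dave | 8 | 30 | 4 | MIA | 8
dave | 50 | 6 | 80 | MIA | 50
dave | 50 | 2 | 9 | SEA | 50
After WHERE (2 rows):
sales.owner | sales.rank | orders.score | orders.qty | orders.city | orders.rank
dave | 50 | 6 | 80 | MIA | 50
dave | 50 | 2 | 9 | SEA | 50
After SELECT (2 rows):
orders.city | sales.rank | sales.owner
MIA | 50 | dave
SEA | 50 | dave
After ORDER BY (2 rows):
orders.city | sales.rank | sales.owner
SEA | 50 | dave
MIA | 50 | dave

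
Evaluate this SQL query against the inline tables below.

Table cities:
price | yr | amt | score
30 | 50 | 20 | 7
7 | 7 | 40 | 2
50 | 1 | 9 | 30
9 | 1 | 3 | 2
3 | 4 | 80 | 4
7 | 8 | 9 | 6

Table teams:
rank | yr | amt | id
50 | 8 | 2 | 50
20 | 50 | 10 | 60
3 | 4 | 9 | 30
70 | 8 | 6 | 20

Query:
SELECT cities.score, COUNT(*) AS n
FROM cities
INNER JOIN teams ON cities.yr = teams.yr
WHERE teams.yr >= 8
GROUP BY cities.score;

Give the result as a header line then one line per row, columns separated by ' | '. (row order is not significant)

After JOIN teams (4 rows):
cities.price | cities.yr | cities.amt | cities.score | teams.rank | teams.yr | teams.amt | teams.id
30 | 50 | 20 | 7 | 20 | 50 | 10 | 60
3 | 4 | 80 | 4 | 3 | 4 | 9 | 30
7 | 8 | 9 | 6 | 50 | 8 | 2 | 50
7 | 8 | 9 | 6 | 70 | 8 | 6 | 20
After WHERE (3 rows):
cities.price | cities.yr | cities.amt | cities.score | teams.rank | teams.yr | teams.amt | teams.id
30 | 50 | 20 | 7 | 20 | 50 | 10 | 60
7 | 8 | 9 | 6 | 50 | 8 | 2 | 50
7 | 8 | 9 | 6 | 70 | 8 | 6 | 20
After GROUP BY (2 rows):
cities.score | n
7 | 1
6 | 2

== RESULT ==
cities.score | n
7 | 1
6 | 2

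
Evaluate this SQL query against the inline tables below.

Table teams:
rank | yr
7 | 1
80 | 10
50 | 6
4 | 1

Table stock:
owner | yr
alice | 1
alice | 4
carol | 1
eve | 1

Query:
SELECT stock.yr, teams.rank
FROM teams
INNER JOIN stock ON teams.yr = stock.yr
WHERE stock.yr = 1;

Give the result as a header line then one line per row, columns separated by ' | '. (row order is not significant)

== RESULT ==
stock.yr | teams.rank
1 | 7
1 | 7
1 | 7
1 | 4
1 | 4
1 | 4

Derivation:
After JOIN stock (6 rows):
teams.rank | teams.yr | stock.owner | stock.yr
7 | 1 | alice | 1
7 | 1 | carol | 1
7 | 1 | eve | 1
4 | 1 | alice | 1
4 | 1 | carol | 1
4 | 1 | eve | 1
After WHERE (6 rows):
teams.rank | teams.yr | stock.owner | stock.yr
7 | 1 | alice | 1
7 | 1 | carol | 1
7 | 1 | eve | 1
4 | 1 | alice | 1
4 | 1 | carol | 1
4 | 1 | eve | 1
After SELECT (6 rows):
stock.yr | teams.rank
1 | 7
1 | 7
1 | 7
1 | 4
1 | 4
1 | 4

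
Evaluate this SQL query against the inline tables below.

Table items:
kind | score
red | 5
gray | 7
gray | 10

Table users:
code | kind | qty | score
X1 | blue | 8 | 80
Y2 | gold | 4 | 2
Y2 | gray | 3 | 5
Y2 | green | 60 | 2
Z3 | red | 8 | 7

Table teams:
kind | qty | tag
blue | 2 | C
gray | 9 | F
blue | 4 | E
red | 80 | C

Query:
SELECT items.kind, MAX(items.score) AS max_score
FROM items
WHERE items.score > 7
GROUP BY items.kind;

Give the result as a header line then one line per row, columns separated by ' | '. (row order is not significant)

After WHERE (1 rows):
items.kind | items.score
gray | 10
After GROUP BY (1 rows):
items.kind | max_score
gray | 10

== RESULT ==
items.kind | max_score
gray | 10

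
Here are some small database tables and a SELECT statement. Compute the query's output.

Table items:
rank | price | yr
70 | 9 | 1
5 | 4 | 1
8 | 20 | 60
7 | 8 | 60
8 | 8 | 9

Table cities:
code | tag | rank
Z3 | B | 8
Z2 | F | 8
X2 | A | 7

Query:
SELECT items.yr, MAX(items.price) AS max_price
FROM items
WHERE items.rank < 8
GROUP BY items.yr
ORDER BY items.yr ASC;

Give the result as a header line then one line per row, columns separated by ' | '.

After WHERE (2 rows):
items.rank | items.price | items.yr
5 | 4 | 1
7 | 8 | 60
After GROUP BY (2 rows):
items.yr | max_price
1 | 4
60 | 8
After ORDER BY (2 rows):
items.yr | max_price
1 | 4
60 | 8

== RESULT ==
items.yr | max_price
1 | 4
60 | 8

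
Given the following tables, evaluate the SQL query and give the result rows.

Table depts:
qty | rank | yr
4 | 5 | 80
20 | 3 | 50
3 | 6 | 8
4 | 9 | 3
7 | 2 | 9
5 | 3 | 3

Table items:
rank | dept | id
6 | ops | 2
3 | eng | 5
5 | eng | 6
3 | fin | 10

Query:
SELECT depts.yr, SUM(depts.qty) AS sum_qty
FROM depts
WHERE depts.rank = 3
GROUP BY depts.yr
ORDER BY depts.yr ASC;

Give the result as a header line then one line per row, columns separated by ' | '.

After WHERE (2 rows):
depts.qty | depts.rank | depts.yr
20 | 3 | 50
5 | 3 | 3
After GROUP BY (2 rows):
depts.yr | sum_qty
50 | 20
3 | 5
After ORDER BY (2 rows):
depts.yr | sum_qty
3 | 5
50 | 20

== RESULT ==
depts.yr | sum_qty
3 | 5
50 | 20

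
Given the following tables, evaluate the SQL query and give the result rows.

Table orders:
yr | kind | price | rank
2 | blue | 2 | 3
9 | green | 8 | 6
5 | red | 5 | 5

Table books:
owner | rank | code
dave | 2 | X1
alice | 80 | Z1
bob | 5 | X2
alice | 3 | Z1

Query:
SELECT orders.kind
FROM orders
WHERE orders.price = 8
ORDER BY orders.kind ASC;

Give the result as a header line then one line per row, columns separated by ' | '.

== RESULT ==
orders.kind
green

Derivation:
After WHERE (1 rows):
orders.yr | orders.kind | orders.price | orders.rank
9 | green | 8 | 6
After SELECT (1 rows):
orders.kind
green
After ORDER BY (1 rows):
orders.kind
green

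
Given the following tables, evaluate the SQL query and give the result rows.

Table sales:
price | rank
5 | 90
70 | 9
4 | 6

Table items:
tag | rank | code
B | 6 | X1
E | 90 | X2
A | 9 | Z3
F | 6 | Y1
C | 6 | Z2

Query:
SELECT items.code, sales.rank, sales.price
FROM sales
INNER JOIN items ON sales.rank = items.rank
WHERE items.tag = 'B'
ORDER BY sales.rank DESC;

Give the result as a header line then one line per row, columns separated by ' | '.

After JOIN items (5 rows):
sales.price | sales.rank | items.tag | items.rank | items.code
5 | 90 | E | 90 | X2
70 | 9 | A | 9 | Z3
4 | 6 | B | 6 | X1
4 | 6 | F | 6 | Y1
4 | 6 | C | 6 | Z2
After WHERE (1 rows):
sales.price | sales.rank | items.tag | items.rank | items.code
4 | 6 | B | 6 | X1
After SELECT (1 rows):
items.code | sales.rank | sales.price
X1 | 6 | 4
After ORDER BY (1 rows):
items.code | sales.rank | sales.price
X1 | 6 | 4

== RESULT ==
items.code | sales.rank | sales.price
X1 | 6 | 4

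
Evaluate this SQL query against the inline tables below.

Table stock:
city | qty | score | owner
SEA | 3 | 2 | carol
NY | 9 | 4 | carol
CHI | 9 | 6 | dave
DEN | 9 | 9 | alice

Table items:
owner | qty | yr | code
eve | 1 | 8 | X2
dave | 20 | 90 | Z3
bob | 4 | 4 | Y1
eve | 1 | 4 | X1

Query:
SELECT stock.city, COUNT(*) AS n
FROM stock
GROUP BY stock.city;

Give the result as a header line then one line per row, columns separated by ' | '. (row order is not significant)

After GROUP BY (4 rows):
stock.city | n
SEA | 1
NY | 1
CHI | 1
DEN | 1

== RESULT ==
stock.city | n
SEA | 1
NY | 1
CHI | 1
DEN | 1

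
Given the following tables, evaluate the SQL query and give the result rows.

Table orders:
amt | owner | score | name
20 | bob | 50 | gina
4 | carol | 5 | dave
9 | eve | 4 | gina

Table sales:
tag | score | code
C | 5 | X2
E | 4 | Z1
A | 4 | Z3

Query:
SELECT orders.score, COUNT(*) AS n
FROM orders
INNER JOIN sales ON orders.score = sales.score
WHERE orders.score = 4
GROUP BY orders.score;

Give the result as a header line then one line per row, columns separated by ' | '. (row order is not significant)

After JOIN sales (3 rows):
orders.amt | orders.owner | orders.score | orders.name | sales.tag | sales.score | sales.code
4 | carol | 5 | dave | C | 5 | X2
9 | eve | 4 | gina | E | 4 | Z1
9 | eve | 4 | gina | A | 4 | Z3
After WHERE (2 rows):
orders.amt | orders.owner | orders.score | orders.name | sales.tag | sales.score | sales.code
9 | eve | 4 | gina | E | 4 | Z1
9 | eve | 4 | gina | A | 4 | Z3
After GROUP BY (1 rows):
orders.score | n
4 | 2

== RESULT ==
orders.score | n
4 | 2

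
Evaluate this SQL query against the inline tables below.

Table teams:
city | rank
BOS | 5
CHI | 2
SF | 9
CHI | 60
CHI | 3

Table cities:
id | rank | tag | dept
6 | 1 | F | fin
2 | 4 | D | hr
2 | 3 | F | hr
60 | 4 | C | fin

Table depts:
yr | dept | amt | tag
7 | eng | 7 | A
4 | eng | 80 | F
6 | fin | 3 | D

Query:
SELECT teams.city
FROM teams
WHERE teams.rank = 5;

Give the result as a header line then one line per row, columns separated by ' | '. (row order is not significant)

After WHERE (1 rows):
teams.city | teams.rank
BOS | 5
After SELECT (1 rows):
teams.city
BOS

== RESULT ==
teams.city
BOS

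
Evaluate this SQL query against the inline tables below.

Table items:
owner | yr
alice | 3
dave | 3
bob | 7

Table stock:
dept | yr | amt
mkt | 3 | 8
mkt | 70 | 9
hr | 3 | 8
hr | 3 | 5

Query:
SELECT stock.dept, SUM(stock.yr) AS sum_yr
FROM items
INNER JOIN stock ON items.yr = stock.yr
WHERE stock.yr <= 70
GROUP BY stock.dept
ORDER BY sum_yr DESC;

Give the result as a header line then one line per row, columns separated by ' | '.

== RESULT ==
stock.dept | sum_yr
hr | 12
mkt | 6

Derivation:
After JOIN stock (6 rows):
items.owner | items.yr | stock.dept | stock.yr | stock.amt
alice | 3 | mkt | 3 | 8
alice | 3 | hr | 3 | 8
alice | 3 | hr | 3 | 5
dave | 3 | mkt | 3 | 8
dave | 3 | hr | 3 | 8
dave | 3 | hr | 3 | 5
After WHERE (6 rows):
items.owner | items.yr | stock.dept | stock.yr | stock.amt
alice | 3 | mkt | 3 | 8
alice | 3 | hr | 3 | 8
alice | 3 | hr | 3 | 5
dave | 3 | mkt | 3 | 8
dave | 3 | hr | 3 | 8
dave | 3 | hr | 3 | 5
After GROUP BY (2 rows):
stock.dept | sum_yr
mkt | 6
hr | 12
After ORDER BY (2 rows):
stock.dept | sum_yr
hr | 12
mkt | 6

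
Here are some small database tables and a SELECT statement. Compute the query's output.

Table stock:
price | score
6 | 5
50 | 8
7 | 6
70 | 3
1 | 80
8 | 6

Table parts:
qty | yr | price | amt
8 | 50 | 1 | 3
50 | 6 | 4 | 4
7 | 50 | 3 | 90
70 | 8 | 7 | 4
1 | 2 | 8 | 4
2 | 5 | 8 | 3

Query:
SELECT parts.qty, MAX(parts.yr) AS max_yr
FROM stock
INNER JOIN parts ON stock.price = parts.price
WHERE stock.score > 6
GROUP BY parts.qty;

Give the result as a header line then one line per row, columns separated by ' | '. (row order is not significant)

After JOIN parts (4 rows):
stock.price | stock.score | parts.qty | parts.yr | parts.price | parts.amt
7 | 6 | 70 | 8 | 7 | 4
1 | 80 | 8 | 50 | 1 | 3
8 | 6 | 1 | 2 | 8 | 4
8 | 6 | 2 | 5 | 8 | 3
After WHERE (1 rows):
stock.price | stock.score | parts.qty | parts.yr | parts.price | parts.amt
1 | 80 | 8 | 50 | 1 | 3
After GROUP BY (1 rows):
parts.qty | max_yr
8 | 50

== RESULT ==
parts.qty | max_yr
8 | 50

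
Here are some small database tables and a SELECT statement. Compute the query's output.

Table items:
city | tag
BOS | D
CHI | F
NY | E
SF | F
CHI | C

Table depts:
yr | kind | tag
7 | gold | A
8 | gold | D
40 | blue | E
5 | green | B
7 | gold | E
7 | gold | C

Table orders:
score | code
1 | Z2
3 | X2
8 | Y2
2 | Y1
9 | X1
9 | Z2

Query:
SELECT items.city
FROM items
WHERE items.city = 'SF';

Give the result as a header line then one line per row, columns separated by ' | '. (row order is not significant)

After WHERE (1 rows):
items.city | items.tag
SF | F
After SELECT (1 rows):
items.city
SF

== RESULT ==
items.city
SF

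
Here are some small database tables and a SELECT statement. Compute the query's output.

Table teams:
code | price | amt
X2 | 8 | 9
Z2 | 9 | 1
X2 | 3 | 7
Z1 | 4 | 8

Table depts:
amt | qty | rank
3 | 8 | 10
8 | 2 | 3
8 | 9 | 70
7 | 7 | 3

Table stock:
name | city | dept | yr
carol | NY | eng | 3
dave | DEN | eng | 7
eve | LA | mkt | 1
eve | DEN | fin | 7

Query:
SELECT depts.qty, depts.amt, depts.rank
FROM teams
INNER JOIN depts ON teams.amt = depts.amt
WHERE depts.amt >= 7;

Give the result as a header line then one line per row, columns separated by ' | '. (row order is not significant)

== RESULT ==
depts.qty | depts.amt | depts.rank
7 | 7 | 3
2 | 8 | 3
9 | 8 | 70

Derivation:
After JOIN depts (3 rows):
teams.code | teams.price | teams.amt | depts.amt | depts.qty | depts.rank
X2 | 3 | 7 | 7 | 7 | 3
Z1 | 4 | 8 | 8 | 2 | 3
Z1 | 4 | 8 | 8 | 9 | 70
After WHERE (3 rows):
teams.code | teams.price | teams.amt | depts.amt | depts.qty | depts.rank
X2 | 3 | 7 | 7 | 7 | 3
Z1 | 4 | 8 | 8 | 2 | 3
Z1 | 4 | 8 | 8 | 9 | 70
After SELECT (3 rows):
depts.qty | depts.amt | depts.rank
7 | 7 | 3
2 | 8 | 3
9 | 8 | 70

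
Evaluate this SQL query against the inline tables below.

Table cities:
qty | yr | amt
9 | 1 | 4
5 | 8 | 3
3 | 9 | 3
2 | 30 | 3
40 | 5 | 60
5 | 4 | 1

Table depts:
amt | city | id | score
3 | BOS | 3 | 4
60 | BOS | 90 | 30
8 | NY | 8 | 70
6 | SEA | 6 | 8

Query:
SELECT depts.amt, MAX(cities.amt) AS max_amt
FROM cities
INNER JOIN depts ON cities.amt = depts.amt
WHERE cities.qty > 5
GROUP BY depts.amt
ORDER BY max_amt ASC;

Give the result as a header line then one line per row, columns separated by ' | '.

== RESULT ==
depts.amt | max_amt
60 | 60

Derivation:
After JOIN depts (4 rows):
cities.qty | cities.yr | cities.amt | depts.amt | depts.city | depts.id | depts.score
5 | 8 | 3 | 3 | BOS | 3 | 4
3 | 9 | 3 | 3 | BOS | 3 | 4
2 | 30 | 3 | 3 | BOS | 3 | 4
40 | 5 | 60 | 60 | BOS | 90 | 30
After WHERE (1 rows):
cities.qty | cities.yr | cities.amt | depts.amt | depts.city | depts.id | depts.score
40 | 5 | 60 | 60 | BOS | 90 | 30
After GROUP BY (1 rows):
depts.amt | max_amt
60 | 60
After ORDER BY (1 rows):
depts.amt | max_amt
60 | 60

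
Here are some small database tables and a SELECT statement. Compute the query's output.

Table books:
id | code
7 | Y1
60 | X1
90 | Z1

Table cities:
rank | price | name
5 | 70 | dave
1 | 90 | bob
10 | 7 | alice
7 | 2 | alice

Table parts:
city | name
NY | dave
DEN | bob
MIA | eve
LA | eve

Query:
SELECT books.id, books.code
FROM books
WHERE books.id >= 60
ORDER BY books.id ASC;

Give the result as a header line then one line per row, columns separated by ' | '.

After WHERE (2 rows):
books.id | books.code
60 | X1
90 | Z1
After SELECT (2 rows):
books.id | books.code
60 | X1
90 | Z1
After ORDER BY (2 rows):
books.id | books.code
60 | X1
90 | Z1

== RESULT ==
books.id | books.code
60 | X1
90 | Z1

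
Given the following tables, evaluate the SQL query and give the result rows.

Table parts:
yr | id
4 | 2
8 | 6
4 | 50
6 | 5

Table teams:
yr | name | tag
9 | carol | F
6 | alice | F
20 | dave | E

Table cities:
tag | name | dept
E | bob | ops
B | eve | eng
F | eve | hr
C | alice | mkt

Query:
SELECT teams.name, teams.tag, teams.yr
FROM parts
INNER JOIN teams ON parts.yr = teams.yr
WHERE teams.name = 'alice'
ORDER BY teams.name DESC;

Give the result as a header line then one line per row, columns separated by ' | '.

== RESULT ==
teams.name | teams.tag | teams.yr
alice | F | 6

Derivation:
After JOIN teams (1 rows):
parts.yr | parts.id | teams.yr | teams.name | teams.tag
6 | 5 | 6 | alice | F
After WHERE (1 rows):
parts.yr | parts.id | teams.yr | teams.name | teams.tag
6 | 5 | 6 | alice | F
After SELECT (1 rows):
teams.name | teams.tag | teams.yr
alice | F | 6
After ORDER BY (1 rows):
teams.name | teams.tag | teams.yr
alice | F | 6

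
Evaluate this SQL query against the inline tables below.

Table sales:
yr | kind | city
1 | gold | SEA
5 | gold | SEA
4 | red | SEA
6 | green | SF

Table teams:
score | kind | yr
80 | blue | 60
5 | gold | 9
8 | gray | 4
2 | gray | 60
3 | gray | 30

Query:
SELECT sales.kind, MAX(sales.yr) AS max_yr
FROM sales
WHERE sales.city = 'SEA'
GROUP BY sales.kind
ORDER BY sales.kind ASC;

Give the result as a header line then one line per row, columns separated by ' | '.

After WHERE (3 rows):
sales.yr | sales.kind | sales.city
1 | gold | SEA
5 | gold | SEA
4 | red | SEA
After GROUP BY (2 rows):
sales.kind | max_yr
gold | 5
red | 4
After ORDER BY (2 rows):
sales.kind | max_yr
gold | 5
red | 4

== RESULT ==
sales.kind | max_yr
gold | 5
red | 4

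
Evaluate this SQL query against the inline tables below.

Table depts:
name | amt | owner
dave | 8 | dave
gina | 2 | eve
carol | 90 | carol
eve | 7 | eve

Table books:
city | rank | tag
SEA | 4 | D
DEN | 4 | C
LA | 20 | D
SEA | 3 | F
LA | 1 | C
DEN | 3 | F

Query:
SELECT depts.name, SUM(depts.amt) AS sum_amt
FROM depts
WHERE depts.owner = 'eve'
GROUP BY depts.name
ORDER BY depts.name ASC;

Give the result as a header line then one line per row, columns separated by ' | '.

== RESULT ==
depts.name | sum_amt
eve | 7
gina | 2

Derivation:
After WHERE (2 rows):
depts.name | depts.amt | depts.owner
gina | 2 | eve
eve | 7 | eve
After GROUP BY (2 rows):
depts.name | sum_amt
gina | 2
eve | 7
After ORDER BY (2 rows):
depts.name | sum_amt
eve | 7
gina | 2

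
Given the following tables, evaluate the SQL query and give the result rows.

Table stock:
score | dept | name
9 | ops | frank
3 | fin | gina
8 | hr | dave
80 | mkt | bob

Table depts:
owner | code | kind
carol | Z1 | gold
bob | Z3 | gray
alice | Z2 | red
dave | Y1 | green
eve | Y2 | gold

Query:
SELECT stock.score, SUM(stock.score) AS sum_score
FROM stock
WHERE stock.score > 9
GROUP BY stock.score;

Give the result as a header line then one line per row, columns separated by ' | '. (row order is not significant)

== RESULT ==
stock.score | sum_score
80 | 80

Derivation:
After WHERE (1 rows):
stock.score | stock.dept | stock.name
80 | mkt | bob
After GROUP BY (1 rows):
stock.score | sum_score
80 | 80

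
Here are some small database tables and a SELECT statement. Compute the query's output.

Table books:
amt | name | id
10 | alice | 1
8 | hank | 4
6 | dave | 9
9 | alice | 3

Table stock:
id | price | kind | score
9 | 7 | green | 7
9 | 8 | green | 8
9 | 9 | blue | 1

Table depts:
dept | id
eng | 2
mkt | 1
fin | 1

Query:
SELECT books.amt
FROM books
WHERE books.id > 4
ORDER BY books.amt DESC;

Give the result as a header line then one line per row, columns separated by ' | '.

After WHERE (1 rows):
books.amt | books.name | books.id
6 | dave | 9
After SELECT (1 rows):
books.amt
6
After ORDER BY (1 rows):
books.amt
6

== RESULT ==
books.amt
6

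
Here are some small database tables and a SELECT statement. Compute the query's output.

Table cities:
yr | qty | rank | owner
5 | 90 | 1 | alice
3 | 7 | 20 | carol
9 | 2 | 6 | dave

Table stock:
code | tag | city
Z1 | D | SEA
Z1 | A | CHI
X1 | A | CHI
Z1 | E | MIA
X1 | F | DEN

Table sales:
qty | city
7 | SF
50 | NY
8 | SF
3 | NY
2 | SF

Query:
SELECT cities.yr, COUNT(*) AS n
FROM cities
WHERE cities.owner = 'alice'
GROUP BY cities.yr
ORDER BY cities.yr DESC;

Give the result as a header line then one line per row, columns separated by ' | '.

After WHERE (1 rows):
cities.yr | cities.qty | cities.rank | cities.owner
5 | 90 | 1 | alice
After GROUP BY (1 rows):
cities.yr | n
5 | 1
After ORDER BY (1 rows):
cities.yr | n
5 | 1

== RESULT ==
cities.yr | n
5 | 1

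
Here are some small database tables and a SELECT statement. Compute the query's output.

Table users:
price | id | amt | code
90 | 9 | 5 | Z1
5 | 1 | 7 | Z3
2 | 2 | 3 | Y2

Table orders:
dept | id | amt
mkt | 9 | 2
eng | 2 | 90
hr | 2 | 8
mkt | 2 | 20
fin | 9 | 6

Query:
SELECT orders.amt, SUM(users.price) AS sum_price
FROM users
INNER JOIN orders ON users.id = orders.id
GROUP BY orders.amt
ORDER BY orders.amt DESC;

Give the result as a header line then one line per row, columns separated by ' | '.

== RESULT ==
orders.amt | sum_price
90 | 2
20 | 2
8 | 2
6 | 90
2 | 90

Derivation:
After JOIN orders (5 rows):
users.price | users.id | users.amt | users.code | orders.dept | orders.id | orders.amt
90 | 9 | 5 | Z1 | mkt | 9 | 2
90 | 9 | 5 | Z1 | fin | 9 | 6
2 | 2 | 3 | Y2 | eng | 2 | 90
2 | 2 | 3 | Y2 | hr | 2 | 8
2 | 2 | 3 | Y2 | mkt | 2 | 20
After GROUP BY (5 rows):
orders.amt | sum_price
2 | 90
6 | 90
90 | 2
8 | 2
20 | 2
After ORDER BY (5 rows):
orders.amt | sum_price
90 | 2
20 | 2
8 | 2
6 | 90
2 | 90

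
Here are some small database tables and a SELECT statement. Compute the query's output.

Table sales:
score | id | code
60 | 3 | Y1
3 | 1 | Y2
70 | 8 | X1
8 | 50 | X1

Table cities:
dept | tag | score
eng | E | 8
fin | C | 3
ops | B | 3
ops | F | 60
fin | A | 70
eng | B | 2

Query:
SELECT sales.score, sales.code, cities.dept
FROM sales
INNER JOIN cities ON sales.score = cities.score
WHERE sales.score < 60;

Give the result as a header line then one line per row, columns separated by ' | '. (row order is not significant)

After JOIN cities (5 rows):
sales.score | sales.id | sales.code | cities.dept | cities.tag | cities.score
60 | 3 | Y1 | ops | F | 60
3 | 1 | Y2 | fin | C | 3
3 | 1 | Y2 | ops | B | 3
70 | 8 | X1 | fin | A | 70
8 | 50 | X1 | eng | E | 8
After WHERE (3 rows):
sales.score | sales.id | sales.code | cities.dept | cities.tag | cities.score
3 | 1 | Y2 | fin | C | 3
3 | 1 | Y2 | ops | B | 3
8 | 50 | X1 | eng | E | 8
After SELECT (3 rows):
sales.score | sales.code | cities.dept
3 | Y2 | fin
3 | Y2 | ops
8 | X1 | eng

== RESULT ==
sales.score | sales.code | cities.dept
3 | Y2 | fin
3 | Y2 | ops
8 | X1 | eng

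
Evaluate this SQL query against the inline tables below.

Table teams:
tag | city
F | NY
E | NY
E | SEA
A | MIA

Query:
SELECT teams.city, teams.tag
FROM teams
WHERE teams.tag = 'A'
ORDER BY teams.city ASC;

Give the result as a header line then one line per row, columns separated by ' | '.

After WHERE (1 rows):
teams.tag | teams.city
A | MIA
After SELECT (1 rows):
teams.city | teams.tag
MIA | A
After ORDER BY (1 rows):
teams.city | teams.tag
MIA | A

== RESULT ==
teams.city | teams.tag
MIA | A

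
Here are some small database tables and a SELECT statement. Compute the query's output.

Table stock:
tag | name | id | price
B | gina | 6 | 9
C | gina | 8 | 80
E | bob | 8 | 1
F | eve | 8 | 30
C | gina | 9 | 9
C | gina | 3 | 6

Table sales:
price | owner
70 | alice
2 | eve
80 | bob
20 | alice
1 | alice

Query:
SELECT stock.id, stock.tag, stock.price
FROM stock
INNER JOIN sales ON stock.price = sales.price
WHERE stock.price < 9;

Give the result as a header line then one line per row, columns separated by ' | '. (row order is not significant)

== RESULT ==
stock.id | stock.tag | stock.price
8 | E | 1

Derivation:
After JOIN sales (2 rows):
stock.tag | stock.name | stock.id | stock.price | sales.price | sales.owner
C | gina | 8 | 80 | 80 | bob
E | bob | 8 | 1 | 1 | alice
After WHERE (1 rows):
stock.tag | stock.name | stock.id | stock.price | sales.price | sales.owner
E | bob | 8 | 1 | 1 | alice
After SELECT (1 rows):
stock.id | stock.tag | stock.price
8 | E | 1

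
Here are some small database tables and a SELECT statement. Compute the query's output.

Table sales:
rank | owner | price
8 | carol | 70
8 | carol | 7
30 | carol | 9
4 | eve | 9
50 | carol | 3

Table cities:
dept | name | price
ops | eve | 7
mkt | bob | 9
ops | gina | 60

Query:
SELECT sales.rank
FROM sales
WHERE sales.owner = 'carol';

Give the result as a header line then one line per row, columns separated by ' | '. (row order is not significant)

== RESULT ==
sales.rank
8
8
30
50

Derivation:
After WHERE (4 rows):
sales.rank | sales.owner | sales.price
8 | carol | 70
8 | carol | 7
30 | carol | 9
50 | carol | 3
After SELECT (4 rows):
sales.rank
8
8
30
50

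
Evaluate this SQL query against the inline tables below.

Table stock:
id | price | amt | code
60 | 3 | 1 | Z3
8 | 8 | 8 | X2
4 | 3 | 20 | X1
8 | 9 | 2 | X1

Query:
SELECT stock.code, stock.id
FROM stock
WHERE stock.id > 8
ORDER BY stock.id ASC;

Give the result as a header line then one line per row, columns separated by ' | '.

== RESULT ==
stock.code | stock.id
Z3 | 60

Derivation:
After WHERE (1 rows):
stock.id | stock.price | stock.amt | stock.code
60 | 3 | 1 | Z3
After SELECT (1 rows):
stock.code | stock.id
Z3 | 60
After ORDER BY (1 rows):
stock.code | stock.id
Z3 | 60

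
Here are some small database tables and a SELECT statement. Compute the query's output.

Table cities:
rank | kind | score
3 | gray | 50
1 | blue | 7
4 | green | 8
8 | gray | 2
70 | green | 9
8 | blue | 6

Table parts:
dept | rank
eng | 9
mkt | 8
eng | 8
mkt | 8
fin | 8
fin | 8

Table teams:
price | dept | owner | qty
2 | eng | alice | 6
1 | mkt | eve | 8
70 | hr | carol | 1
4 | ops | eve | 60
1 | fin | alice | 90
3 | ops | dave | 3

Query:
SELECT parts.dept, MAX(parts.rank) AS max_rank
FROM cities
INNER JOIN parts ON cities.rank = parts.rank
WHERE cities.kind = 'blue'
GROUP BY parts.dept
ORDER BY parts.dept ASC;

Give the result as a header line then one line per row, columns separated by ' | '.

After JOIN parts (10 rows):
cities.rank | cities.kind | cities.score | parts.dept | parts.rank
8 | gray | 2 | mkt | 8
8 | gray | 2 | eng | 8
8 | gray | 2 | mkt | 8
8 | gray | 2 | fin | 8
8 | gray | 2 | fin | 8
8 | blue | 6 | mkt | 8
8 | blue | 6 | eng | 8
8 | blue | 6 | mkt | 8
8 | blue | 6 | fin | 8
8 | blue | 6 | fin | 8
After WHERE (5 rows):
cities.rank | cities.kind | cities.score | parts.dept | parts.rank
8 | blue | 6 | mkt | 8
8 | blue | 6 | eng | 8
8 | blue | 6 | mkt | 8
8 | blue | 6 | fin | 8
8 | blue | 6 | fin | 8
After GROUP BY (3 rows):
parts.dept | max_rank
mkt | 8
eng | 8
fin | 8
After ORDER BY (3 rows):
parts.dept | max_rank
eng | 8
fin | 8
mkt | 8

== RESULT ==
parts.dept | max_rank
eng | 8
fin | 8
mkt | 8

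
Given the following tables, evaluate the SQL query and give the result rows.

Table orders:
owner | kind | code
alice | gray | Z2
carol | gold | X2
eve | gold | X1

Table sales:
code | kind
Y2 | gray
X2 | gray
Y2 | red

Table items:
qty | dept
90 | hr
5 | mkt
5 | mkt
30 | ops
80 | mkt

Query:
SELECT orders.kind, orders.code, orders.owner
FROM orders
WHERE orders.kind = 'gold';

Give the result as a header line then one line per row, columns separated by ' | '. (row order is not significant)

After WHERE (2 rows):
orders.owner | orders.kind | orders.code
carol | gold | X2
eve | gold | X1
After SELECT (2 rows):
orders.kind | orders.code | orders.owner
gold | X2 | carol
gold | X1 | eve

== RESULT ==
orders.kind | orders.code | orders.owner
gold | X2 | carol
gold | X1 | eve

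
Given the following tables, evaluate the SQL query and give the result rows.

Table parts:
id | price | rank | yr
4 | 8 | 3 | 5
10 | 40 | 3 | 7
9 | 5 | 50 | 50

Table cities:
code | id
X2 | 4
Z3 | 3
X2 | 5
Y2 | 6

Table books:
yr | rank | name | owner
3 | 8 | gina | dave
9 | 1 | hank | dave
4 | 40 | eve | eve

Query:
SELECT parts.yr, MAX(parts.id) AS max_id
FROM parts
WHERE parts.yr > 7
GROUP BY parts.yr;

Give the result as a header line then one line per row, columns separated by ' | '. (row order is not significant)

After WHERE (1 rows):
parts.id | parts.price | parts.rank | parts.yr
9 | 5 | 50 | 50
After GROUP BY (1 rows):
parts.yr | max_id
50 | 9

== RESULT ==
parts.yr | max_id
50 | 9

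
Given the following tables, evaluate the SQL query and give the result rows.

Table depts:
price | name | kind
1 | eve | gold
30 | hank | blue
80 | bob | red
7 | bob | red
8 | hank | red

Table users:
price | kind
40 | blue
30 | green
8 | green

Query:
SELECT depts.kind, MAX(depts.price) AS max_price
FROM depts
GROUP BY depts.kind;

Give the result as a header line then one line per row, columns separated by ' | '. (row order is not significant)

After GROUP BY (3 rows):
depts.kind | max_price
gold | 1
blue | 30
red | 80

== RESULT ==
depts.kind | max_price
gold | 1
blue | 30
red | 80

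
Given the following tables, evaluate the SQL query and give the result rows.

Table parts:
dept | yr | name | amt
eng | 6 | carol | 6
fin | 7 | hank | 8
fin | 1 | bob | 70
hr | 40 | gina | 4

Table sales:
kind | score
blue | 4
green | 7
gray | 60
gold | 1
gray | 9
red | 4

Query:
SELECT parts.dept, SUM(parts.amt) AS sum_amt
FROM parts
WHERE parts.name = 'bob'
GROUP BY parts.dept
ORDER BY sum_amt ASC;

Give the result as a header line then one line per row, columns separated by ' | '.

After WHERE (1 rows):
parts.dept | parts.yr | parts.name | parts.amt
fin | 1 | bob | 70
After GROUP BY (1 rows):
parts.dept | sum_amt
fin | 70
After ORDER BY (1 rows):
parts.dept | sum_amt
fin | 70

== RESULT ==
parts.dept | sum_amt
fin | 70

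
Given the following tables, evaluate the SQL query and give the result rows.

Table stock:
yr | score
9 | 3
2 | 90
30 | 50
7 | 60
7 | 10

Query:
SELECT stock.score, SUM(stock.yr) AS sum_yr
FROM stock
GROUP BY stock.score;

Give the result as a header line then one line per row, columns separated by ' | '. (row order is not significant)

== RESULT ==
stock.score | sum_yr
3 | 9
90 | 2
50 | 30
60 | 7
10 | 7

Derivation:
After GROUP BY (5 rows):
stock.score | sum_yr
3 | 9
90 | 2
50 | 30
60 | 7
10 | 7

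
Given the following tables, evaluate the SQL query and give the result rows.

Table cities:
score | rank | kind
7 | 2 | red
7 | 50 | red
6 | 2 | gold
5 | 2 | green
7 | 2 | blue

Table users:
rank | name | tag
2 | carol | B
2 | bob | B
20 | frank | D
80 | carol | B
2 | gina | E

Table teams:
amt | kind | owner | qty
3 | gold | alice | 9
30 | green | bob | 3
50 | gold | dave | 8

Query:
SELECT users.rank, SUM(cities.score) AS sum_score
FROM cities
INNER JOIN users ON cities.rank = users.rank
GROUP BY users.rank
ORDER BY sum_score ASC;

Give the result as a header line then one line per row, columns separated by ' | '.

After JOIN users (12 rows):
cities.score | cities.rank | cities.kind | users.rank | users.name | users.tag
7 | 2 | red | 2 | carol | B
7 | 2 | red | 2 | bob | B
7 | 2 | red | 2 | gina | E
6 | 2 | gold | 2 | carol | B
6 | 2 | gold | 2 | bob | B
6 | 2 | gold | 2 | gina | E
5 | 2 | green | 2 | carol | B
5 | 2 | green | 2 | bob | B
5 | 2 | green | 2 | gina | E
7 | 2 | blue | 2 | carol | B
7 | 2 | blue | 2 | bob | B
7 | 2 | blue | 2 | gina | E
After GROUP BY (1 rows):
users.rank | sum_score
2 | 75
After ORDER BY (1 rows):
users.rank | sum_score
2 | 75

== RESULT ==
users.rank | sum_score
2 | 75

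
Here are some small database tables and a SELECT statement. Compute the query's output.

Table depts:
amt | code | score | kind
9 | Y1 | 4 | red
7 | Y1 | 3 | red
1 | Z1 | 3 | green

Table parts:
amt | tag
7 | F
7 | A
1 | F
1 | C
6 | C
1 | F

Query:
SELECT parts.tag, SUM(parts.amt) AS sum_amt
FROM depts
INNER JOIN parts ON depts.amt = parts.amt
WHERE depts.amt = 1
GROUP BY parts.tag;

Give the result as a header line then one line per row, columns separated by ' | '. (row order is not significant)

After JOIN parts (5 rows):
depts.amt | depts.code | depts.score | depts.kind | parts.amt | parts.tag
7 | Y1 | 3 | red | 7 | F
7 | Y1 | 3 | red | 7 | A
1 | Z1 | 3 | green | 1 | F
1 | Z1 | 3 | green | 1 | C
1 | Z1 | 3 | green | 1 | F
After WHERE (3 rows):
depts.amt | depts.code | depts.score | depts.kind | parts.amt | parts.tag
1 | Z1 | 3 | green | 1 | F
1 | Z1 | 3 | green | 1 | C
1 | Z1 | 3 | green | 1 | F
After GROUP BY (2 rows):
parts.tag | sum_amt
F | 2
C | 1

== RESULT ==
parts.tag | sum_amt
F | 2
C | 1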